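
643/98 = 643/98= 6.56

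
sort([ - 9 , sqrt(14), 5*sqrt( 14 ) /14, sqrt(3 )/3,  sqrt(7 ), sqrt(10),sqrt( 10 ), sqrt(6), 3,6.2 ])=[ -9,sqrt( 3 )/3, 5 * sqrt( 14)/14,sqrt(6), sqrt( 7), 3, sqrt(10), sqrt(10), sqrt( 14 ), 6.2 ] 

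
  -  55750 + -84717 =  - 140467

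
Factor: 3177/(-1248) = - 1059/416 = - 2^( - 5 ) * 3^1 *13^ ( - 1)*353^1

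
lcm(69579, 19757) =1600317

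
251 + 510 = 761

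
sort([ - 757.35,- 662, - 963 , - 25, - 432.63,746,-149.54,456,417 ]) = [ - 963 ,-757.35, - 662,- 432.63, - 149.54 , - 25,417, 456, 746]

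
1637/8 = 1637/8 = 204.62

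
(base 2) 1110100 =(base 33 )3H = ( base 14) 84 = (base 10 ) 116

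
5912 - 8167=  - 2255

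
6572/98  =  3286/49= 67.06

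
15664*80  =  1253120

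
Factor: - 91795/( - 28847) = 5^1*7^(-1)*11^1*13^( -1) *317^ ( - 1)*1669^1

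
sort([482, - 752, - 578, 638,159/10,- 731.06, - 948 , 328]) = [ - 948, - 752, - 731.06, - 578,159/10 , 328 , 482, 638]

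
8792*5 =43960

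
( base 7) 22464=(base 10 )5730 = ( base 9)7766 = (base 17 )12e1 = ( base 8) 13142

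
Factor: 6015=3^1*5^1* 401^1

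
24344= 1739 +22605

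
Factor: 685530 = 2^1*3^3*5^1*2539^1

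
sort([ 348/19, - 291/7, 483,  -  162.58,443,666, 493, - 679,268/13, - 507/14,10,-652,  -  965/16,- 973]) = [ - 973,- 679, - 652, - 162.58, - 965/16 , - 291/7, - 507/14,10,348/19,268/13, 443,  483,493,  666] 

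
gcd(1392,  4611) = 87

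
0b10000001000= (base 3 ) 1102020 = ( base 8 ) 2010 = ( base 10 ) 1032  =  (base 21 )273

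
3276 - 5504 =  - 2228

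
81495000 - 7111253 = 74383747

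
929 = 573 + 356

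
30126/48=627 + 5/8 = 627.62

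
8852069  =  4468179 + 4383890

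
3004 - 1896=1108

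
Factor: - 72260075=-5^2*37^1*191^1*409^1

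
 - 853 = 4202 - 5055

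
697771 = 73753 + 624018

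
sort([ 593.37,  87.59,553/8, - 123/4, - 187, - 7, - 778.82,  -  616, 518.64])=[ - 778.82, - 616 ,  -  187, - 123/4,-7, 553/8, 87.59,518.64 , 593.37] 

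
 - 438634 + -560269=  - 998903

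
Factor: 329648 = 2^4*11^1*1873^1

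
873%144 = 9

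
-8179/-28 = 292 + 3/28 = 292.11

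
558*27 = 15066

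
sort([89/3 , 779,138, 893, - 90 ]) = [ -90,89/3,138,779, 893] 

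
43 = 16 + 27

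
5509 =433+5076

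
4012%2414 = 1598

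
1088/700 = 272/175 = 1.55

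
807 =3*269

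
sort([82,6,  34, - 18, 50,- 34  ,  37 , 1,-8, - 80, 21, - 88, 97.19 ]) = [ - 88, - 80, - 34, - 18,- 8, 1, 6, 21, 34,37, 50,  82,97.19]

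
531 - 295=236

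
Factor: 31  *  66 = 2^1 * 3^1 * 11^1*31^1= 2046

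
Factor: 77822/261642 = 38911/130821 = 3^( -1)*  167^1*233^1*43607^(  -  1)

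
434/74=217/37  =  5.86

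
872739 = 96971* 9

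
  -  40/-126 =20/63= 0.32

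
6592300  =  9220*715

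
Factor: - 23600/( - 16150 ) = 472/323 = 2^3*17^(-1)*19^( - 1) *59^1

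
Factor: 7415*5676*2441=102735685140= 2^2*3^1*5^1*11^1*43^1*1483^1*2441^1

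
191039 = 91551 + 99488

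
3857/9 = 428+5/9 =428.56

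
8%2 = 0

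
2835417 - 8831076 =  - 5995659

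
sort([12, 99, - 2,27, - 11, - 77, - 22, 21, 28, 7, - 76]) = [ - 77, - 76, - 22, - 11,- 2,7, 12,  21,27,28,99 ]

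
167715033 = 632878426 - 465163393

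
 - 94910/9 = - 94910/9  =  -10545.56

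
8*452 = 3616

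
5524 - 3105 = 2419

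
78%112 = 78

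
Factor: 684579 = 3^1*7^2*4657^1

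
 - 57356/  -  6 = 28678/3 =9559.33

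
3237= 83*39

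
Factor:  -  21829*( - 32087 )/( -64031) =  - 83^1 * 263^1 * 2917^1 *5821^( -1) = -63675193/5821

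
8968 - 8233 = 735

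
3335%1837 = 1498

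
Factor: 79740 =2^2*3^2 *5^1*443^1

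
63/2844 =7/316=0.02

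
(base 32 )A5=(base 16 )145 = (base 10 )325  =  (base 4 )11011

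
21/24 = 7/8 = 0.88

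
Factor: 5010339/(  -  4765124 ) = -2^( - 2) * 3^1*7^(-1 )*13^(  -  2 )*19^(- 1)*53^ (- 1 )*59^1*28307^1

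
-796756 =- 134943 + -661813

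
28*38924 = 1089872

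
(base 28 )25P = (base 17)5gg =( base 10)1733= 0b11011000101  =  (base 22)3CH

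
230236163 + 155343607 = 385579770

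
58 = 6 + 52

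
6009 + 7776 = 13785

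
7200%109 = 6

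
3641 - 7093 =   -  3452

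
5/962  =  5/962 = 0.01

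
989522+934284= 1923806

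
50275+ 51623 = 101898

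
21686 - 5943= 15743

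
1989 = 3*663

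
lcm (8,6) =24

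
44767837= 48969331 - 4201494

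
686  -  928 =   -  242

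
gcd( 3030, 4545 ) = 1515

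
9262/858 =421/39 = 10.79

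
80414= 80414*1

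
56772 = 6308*9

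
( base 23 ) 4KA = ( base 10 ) 2586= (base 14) d2a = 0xa1a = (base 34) 282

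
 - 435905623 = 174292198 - 610197821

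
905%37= 17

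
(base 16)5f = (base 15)65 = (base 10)95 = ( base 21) 4B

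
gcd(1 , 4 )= 1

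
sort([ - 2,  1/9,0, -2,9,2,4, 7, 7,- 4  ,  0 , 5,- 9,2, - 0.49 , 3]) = [ - 9, - 4, - 2, - 2,- 0.49 , 0, 0, 1/9, 2, 2, 3,4, 5, 7, 7, 9]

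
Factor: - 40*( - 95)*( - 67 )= -254600=- 2^3*5^2*19^1*67^1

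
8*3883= 31064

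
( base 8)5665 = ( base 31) 33l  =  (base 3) 11010000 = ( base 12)1899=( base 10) 2997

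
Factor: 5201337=3^1*17^1*101987^1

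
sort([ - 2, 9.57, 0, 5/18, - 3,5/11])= [-3, - 2, 0,5/18, 5/11, 9.57]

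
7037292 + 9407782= 16445074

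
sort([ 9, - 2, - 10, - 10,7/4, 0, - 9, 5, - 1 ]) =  [ - 10, - 10,  -  9, - 2, - 1, 0, 7/4,5,9 ]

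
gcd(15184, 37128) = 104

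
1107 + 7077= 8184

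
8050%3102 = 1846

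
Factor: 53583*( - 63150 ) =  - 2^1*3^2*5^2 * 53^1*337^1*421^1 = -3383766450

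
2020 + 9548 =11568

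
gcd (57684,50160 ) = 2508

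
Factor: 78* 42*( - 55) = - 180180 = - 2^2*3^2*5^1*7^1 * 11^1 * 13^1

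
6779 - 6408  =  371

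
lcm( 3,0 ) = 0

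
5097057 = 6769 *753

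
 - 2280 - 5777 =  - 8057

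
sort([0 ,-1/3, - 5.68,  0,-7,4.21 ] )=[  -  7, - 5.68, - 1/3,0, 0 , 4.21]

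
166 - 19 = 147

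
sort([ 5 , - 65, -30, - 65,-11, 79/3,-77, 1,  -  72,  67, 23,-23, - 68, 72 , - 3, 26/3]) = [  -  77, - 72  , - 68, - 65, - 65, - 30, - 23, - 11, - 3,1,5,  26/3, 23, 79/3,67 , 72] 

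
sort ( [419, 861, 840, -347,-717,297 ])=[ - 717,  -  347,297,419,840,861]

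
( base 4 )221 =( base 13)32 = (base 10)41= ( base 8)51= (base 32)19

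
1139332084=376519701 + 762812383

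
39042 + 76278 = 115320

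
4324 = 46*94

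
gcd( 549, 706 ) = 1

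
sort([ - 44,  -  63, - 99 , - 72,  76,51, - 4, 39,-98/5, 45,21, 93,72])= [ - 99, - 72, - 63,-44,-98/5, - 4,21,39,45, 51, 72, 76, 93 ] 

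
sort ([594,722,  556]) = [556, 594, 722 ] 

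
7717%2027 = 1636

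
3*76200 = 228600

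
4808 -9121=  -  4313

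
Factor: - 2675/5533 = -5^2 * 11^( - 1 )*107^1*503^( - 1)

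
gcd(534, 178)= 178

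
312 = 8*39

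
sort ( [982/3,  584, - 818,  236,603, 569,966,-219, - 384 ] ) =[  -  818,  -  384,-219, 236,982/3, 569, 584, 603,  966 ] 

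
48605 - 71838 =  - 23233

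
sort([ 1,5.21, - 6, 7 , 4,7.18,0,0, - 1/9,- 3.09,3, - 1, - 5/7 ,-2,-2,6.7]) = [-6, - 3.09, - 2, - 2, - 1,-5/7, - 1/9,  0,0,1,3, 4,  5.21, 6.7,7,7.18] 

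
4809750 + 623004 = 5432754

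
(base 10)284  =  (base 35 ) 84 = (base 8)434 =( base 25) B9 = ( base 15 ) 13E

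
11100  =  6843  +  4257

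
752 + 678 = 1430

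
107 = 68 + 39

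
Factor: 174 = 2^1 *3^1*29^1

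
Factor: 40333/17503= 23^(-1)*53^1=53/23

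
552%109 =7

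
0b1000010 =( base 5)231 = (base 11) 60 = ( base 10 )66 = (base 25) 2G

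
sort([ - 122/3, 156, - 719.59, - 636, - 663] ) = [ - 719.59, -663, - 636,-122/3,156 ]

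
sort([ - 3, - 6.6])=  [-6.6, - 3 ]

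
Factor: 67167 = 3^2 * 17^1 *439^1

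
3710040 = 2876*1290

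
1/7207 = 1/7207= 0.00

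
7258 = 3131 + 4127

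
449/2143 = 449/2143 =0.21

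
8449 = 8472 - 23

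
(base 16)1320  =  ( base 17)GG0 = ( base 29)5no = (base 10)4896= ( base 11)3751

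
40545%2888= 113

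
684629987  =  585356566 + 99273421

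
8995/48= 187 + 19/48  =  187.40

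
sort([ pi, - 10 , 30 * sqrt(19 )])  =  [ - 10,pi, 30*sqrt( 19)] 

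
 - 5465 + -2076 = - 7541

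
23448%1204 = 572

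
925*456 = 421800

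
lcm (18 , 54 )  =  54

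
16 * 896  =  14336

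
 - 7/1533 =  - 1/219 =- 0.00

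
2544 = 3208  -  664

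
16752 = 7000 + 9752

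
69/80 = 69/80 = 0.86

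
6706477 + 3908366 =10614843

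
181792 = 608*299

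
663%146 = 79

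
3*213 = 639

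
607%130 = 87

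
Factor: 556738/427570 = 5^( -1 ) * 7^2*11^(-1 )*13^ ( - 1)*19^1 = 931/715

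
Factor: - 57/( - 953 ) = 3^1 * 19^1*953^ ( - 1)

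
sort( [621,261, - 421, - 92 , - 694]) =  [ - 694,-421,-92,261,621]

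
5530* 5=27650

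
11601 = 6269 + 5332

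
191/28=6 + 23/28= 6.82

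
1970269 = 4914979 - 2944710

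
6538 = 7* 934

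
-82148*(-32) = 2628736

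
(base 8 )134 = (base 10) 92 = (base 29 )35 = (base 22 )44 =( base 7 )161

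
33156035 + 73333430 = 106489465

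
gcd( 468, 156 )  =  156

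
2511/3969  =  31/49   =  0.63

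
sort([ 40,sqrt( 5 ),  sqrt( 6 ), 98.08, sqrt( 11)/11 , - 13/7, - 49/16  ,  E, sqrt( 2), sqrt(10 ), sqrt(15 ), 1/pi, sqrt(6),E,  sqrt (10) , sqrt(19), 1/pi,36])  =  [ - 49/16, - 13/7,sqrt (11) /11,  1/pi, 1/pi, sqrt(2), sqrt( 5),  sqrt (6), sqrt( 6), E, E , sqrt(10), sqrt (10 ),sqrt (15), sqrt(19 ),  36,40,98.08] 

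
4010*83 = 332830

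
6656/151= 6656/151 = 44.08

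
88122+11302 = 99424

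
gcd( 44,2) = 2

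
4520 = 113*40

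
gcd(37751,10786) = 5393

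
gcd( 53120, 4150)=830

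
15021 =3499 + 11522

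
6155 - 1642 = 4513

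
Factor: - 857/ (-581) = 7^( - 1)*83^( - 1)*857^1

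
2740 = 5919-3179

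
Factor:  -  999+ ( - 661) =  - 2^2*5^1 * 83^1 = - 1660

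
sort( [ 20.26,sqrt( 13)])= [ sqrt(13), 20.26 ] 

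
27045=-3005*( - 9 ) 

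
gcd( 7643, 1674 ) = 1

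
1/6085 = 1/6085 = 0.00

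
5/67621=5/67621 = 0.00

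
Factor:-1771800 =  - 2^3*3^1*5^2*2953^1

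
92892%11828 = 10096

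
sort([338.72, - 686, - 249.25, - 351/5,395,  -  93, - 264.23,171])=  [- 686,-264.23, - 249.25, - 93, - 351/5 , 171,338.72, 395 ] 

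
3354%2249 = 1105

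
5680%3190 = 2490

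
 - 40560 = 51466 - 92026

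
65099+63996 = 129095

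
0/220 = 0 = 0.00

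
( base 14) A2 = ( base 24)5m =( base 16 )8e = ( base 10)142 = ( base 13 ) AC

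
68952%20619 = 7095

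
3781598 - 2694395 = 1087203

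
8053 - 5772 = 2281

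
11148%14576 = 11148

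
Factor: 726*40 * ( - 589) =-2^4*3^1*5^1 *11^2*19^1 *31^1= -  17104560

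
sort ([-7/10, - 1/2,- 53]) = [ -53 ,  -  7/10, - 1/2 ] 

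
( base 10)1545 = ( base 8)3011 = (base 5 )22140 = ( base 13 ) 91B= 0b11000001001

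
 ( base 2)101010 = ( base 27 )1F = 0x2a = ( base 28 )1e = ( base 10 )42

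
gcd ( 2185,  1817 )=23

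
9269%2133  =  737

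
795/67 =11 + 58/67  =  11.87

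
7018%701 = 8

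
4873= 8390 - 3517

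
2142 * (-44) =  - 94248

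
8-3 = 5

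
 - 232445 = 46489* ( - 5)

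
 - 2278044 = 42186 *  ( - 54)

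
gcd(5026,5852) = 14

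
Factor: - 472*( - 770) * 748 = 2^6 * 5^1*7^1*11^2*17^1*59^1 = 271853120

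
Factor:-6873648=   -  2^4*3^1*89^1 * 1609^1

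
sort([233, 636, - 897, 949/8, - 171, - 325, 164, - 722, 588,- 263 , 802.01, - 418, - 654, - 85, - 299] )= [ - 897,-722 ,-654, - 418, - 325, - 299, - 263, - 171 , - 85,949/8,164, 233,588, 636, 802.01]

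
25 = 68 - 43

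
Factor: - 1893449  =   - 31^1 * 103^1*593^1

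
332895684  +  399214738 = 732110422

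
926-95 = 831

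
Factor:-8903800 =- 2^3*5^2*44519^1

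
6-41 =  - 35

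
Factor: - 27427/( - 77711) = 27427^1*77711^( - 1) 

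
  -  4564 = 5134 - 9698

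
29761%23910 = 5851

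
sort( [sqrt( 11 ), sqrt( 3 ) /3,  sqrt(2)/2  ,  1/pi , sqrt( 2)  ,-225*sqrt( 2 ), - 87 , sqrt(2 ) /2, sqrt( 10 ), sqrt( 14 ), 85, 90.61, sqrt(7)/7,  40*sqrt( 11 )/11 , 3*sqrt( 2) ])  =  [  -  225*sqrt( 2 ) , - 87,1/pi, sqrt( 7)/7, sqrt (3) /3,sqrt( 2 ) /2, sqrt (2 ) /2,sqrt( 2 ), sqrt ( 10), sqrt( 11),sqrt(14 ), 3*sqrt( 2) , 40*sqrt( 11 )/11, 85,90.61 ]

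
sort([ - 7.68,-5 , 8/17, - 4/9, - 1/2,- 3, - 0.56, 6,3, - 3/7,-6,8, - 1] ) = [ - 7.68, - 6, - 5,-3, - 1, - 0.56, - 1/2, - 4/9, - 3/7 , 8/17,3, 6, 8 ] 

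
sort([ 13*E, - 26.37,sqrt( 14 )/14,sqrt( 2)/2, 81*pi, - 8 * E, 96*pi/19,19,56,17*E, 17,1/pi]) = [-26.37,-8*E, sqrt( 14)/14,1/pi, sqrt( 2 )/2,96*pi/19, 17 , 19, 13*E,17*E, 56 , 81*pi]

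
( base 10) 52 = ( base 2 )110100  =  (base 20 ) 2c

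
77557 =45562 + 31995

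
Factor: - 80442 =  - 2^1*3^2*41^1*109^1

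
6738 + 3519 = 10257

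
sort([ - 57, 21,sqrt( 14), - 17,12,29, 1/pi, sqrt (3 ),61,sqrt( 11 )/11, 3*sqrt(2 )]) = [ - 57, - 17,sqrt(11 ) /11,1/pi , sqrt( 3 ),sqrt( 14 ),  3*sqrt(2 ) , 12,21,29,  61]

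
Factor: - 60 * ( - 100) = 6000 = 2^4 * 3^1 * 5^3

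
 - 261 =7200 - 7461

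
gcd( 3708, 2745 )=9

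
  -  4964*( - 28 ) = 138992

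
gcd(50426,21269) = 1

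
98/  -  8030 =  - 49/4015 = - 0.01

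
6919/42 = 6919/42 = 164.74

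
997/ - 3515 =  -1 + 2518/3515 = - 0.28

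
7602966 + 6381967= 13984933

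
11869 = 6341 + 5528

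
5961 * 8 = 47688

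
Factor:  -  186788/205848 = -49/54 = -2^(  -  1) * 3^(-3 )*7^2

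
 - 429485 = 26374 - 455859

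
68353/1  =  68353 = 68353.00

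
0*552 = 0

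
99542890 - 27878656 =71664234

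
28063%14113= 13950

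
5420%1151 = 816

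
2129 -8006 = -5877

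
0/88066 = 0 = 0.00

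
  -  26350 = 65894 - 92244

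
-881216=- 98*8992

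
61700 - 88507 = -26807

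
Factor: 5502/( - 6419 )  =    -  6/7=- 2^1 *3^1*7^( - 1) 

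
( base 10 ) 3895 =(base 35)36A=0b111100110111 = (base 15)124A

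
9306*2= 18612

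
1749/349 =1749/349=5.01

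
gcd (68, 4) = 4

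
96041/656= 96041/656=146.40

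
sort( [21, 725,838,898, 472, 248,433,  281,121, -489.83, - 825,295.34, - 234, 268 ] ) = [ - 825, - 489.83, - 234,21,121,248,268 , 281,295.34, 433,472,  725,  838,898] 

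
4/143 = 4/143 = 0.03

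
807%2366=807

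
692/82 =8 + 18/41 =8.44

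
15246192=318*47944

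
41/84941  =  41/84941  =  0.00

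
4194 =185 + 4009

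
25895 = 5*5179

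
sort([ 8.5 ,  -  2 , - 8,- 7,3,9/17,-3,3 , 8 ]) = [ - 8, - 7,-3, - 2, 9/17,3,3,8,  8.5] 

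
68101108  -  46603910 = 21497198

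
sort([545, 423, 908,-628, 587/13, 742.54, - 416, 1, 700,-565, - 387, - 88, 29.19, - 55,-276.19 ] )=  [ - 628,-565, - 416 , - 387,-276.19 , - 88,  -  55, 1,29.19, 587/13,423, 545,700 , 742.54, 908]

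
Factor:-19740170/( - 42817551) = 2^1*3^(-1 ) * 5^1*7^(-1)*43^( - 1 )*257^1*7681^1*47417^(-1)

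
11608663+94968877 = 106577540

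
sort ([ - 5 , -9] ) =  [ - 9, - 5] 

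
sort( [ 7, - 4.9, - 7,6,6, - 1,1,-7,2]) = [ - 7, - 7 , - 4.9, - 1,1, 2, 6,6, 7]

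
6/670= 3/335= 0.01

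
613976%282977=48022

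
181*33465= 6057165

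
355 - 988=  - 633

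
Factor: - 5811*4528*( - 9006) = 236967745248= 2^5*3^2*13^1*19^1 * 79^1*149^1*283^1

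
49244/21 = 2344  +  20/21 = 2344.95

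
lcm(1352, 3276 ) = 85176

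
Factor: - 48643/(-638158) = 2^(-1)*7^1*23^( - 1 )*6949^1 * 13873^ ( - 1)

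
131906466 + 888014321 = 1019920787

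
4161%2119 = 2042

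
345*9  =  3105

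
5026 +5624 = 10650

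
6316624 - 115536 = 6201088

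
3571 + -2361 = 1210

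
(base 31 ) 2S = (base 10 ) 90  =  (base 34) 2M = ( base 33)2O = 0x5A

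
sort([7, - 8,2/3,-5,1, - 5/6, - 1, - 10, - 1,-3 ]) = [ - 10, - 8, - 5, - 3, - 1,  -  1,-5/6, 2/3, 1,7 ]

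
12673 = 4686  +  7987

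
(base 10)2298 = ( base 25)3GN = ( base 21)549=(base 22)4ga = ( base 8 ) 4372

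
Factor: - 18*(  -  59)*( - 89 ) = - 2^1*3^2*59^1*89^1 = - 94518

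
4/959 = 4/959 = 0.00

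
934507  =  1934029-999522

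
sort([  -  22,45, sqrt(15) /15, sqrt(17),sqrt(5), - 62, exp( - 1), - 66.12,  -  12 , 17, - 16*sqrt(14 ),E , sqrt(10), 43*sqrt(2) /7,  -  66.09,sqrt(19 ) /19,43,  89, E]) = [  -  66.12, - 66.09,  -  62, - 16 * sqrt( 14), - 22 , - 12,sqrt( 19)/19, sqrt(15) /15,exp ( -1 ),sqrt(5), E,E,sqrt (10),  sqrt( 17),43*sqrt(2 ) /7,17,43, 45,89]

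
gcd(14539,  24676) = 31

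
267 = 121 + 146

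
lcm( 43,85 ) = 3655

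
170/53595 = 34/10719  =  0.00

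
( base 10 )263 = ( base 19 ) DG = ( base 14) 14B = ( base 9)322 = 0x107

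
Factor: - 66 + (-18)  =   - 2^2 * 3^1*7^1 = - 84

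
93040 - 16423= 76617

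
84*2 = 168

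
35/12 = 2 + 11/12= 2.92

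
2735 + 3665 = 6400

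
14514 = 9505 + 5009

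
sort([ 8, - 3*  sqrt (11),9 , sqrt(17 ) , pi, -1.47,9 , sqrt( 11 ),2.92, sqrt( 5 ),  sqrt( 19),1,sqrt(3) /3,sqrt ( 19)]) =[  -  3*sqrt(  11 ), - 1.47,sqrt(3 )/3,1, sqrt( 5 ) , 2.92, pi , sqrt (11 ),  sqrt( 17),sqrt( 19 ),sqrt( 19 ),8,9,9 ] 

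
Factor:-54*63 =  - 3402=-2^1*3^5*7^1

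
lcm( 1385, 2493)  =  12465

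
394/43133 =394/43133 = 0.01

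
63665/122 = 63665/122= 521.84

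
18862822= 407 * 46346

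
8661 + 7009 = 15670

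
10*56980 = 569800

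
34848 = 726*48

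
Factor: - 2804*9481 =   -  26584724 =- 2^2*19^1*499^1*701^1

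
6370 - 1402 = 4968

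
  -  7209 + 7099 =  - 110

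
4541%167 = 32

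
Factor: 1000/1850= 20/37= 2^2*5^1*37^(- 1)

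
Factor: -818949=-3^1*272983^1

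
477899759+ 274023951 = 751923710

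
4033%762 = 223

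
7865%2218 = 1211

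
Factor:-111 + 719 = 2^5*19^1  =  608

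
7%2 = 1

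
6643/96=6643/96 = 69.20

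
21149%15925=5224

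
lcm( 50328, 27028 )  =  1459512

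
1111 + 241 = 1352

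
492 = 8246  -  7754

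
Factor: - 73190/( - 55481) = 2^1*5^1*13^1*109^( - 1 )*509^( - 1)*563^1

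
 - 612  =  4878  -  5490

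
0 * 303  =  0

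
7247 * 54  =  391338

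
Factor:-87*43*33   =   - 123453 =- 3^2*11^1*29^1* 43^1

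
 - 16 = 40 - 56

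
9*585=5265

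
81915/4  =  20478 + 3/4 = 20478.75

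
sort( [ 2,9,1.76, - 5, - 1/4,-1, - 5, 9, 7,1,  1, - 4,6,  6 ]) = [-5, - 5,-4,  -  1, - 1/4, 1 , 1,1.76,  2, 6,6,7,9 , 9 ]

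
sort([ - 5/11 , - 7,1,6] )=[ - 7,-5/11,1 , 6] 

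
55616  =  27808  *2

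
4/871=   4/871  =  0.00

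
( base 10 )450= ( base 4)13002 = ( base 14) 242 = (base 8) 702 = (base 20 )12a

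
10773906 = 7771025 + 3002881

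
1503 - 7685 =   -  6182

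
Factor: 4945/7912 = 5/8 = 2^(-3 )*5^1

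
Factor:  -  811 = -811^1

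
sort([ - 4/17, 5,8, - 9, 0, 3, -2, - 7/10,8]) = [ - 9, - 2, - 7/10, - 4/17, 0,3, 5, 8,  8]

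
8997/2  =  4498 + 1/2 = 4498.50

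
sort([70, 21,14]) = [ 14,21,70 ]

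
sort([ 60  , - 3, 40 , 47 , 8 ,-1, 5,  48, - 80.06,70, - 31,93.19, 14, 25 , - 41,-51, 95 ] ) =[ - 80.06,- 51, - 41, - 31, - 3, -1,  5, 8, 14, 25, 40,47, 48,60, 70, 93.19,95] 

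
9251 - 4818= 4433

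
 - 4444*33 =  - 146652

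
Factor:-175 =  - 5^2*7^1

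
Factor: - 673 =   -  673^1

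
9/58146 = 3/19382 = 0.00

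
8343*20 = 166860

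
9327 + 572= 9899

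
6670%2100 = 370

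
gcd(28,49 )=7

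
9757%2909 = 1030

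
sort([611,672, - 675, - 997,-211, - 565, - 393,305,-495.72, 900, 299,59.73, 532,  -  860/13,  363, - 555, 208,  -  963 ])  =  [  -  997,-963, - 675,-565, - 555, - 495.72 ,-393, - 211,  -  860/13, 59.73,  208,  299, 305,363,532, 611, 672, 900]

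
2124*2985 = 6340140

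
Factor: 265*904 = 2^3 * 5^1* 53^1*113^1 = 239560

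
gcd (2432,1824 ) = 608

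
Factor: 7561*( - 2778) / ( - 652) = 10502229/326 = 2^(-1 )*3^1*163^(- 1)*463^1*7561^1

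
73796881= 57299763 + 16497118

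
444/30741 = 148/10247 =0.01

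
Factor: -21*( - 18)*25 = 2^1*3^3*5^2*7^1 = 9450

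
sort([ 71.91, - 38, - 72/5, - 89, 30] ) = [ - 89 , - 38, - 72/5, 30,71.91] 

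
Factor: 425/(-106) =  - 2^( - 1)*5^2*17^1*53^( - 1)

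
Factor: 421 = 421^1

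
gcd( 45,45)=45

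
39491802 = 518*76239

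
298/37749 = 298/37749 = 0.01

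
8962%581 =247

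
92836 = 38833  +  54003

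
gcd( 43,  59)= 1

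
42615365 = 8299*5135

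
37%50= 37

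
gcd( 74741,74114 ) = 1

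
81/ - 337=-81/337= - 0.24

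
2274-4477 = - 2203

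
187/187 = 1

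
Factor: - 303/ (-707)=3^1 * 7^( - 1) = 3/7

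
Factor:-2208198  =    -  2^1*3^1*17^1 *21649^1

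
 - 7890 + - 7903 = -15793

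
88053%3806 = 515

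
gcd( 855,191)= 1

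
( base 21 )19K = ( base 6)3002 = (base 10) 650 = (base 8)1212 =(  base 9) 802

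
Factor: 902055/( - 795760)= - 2^( - 4) * 3^1 *7^(-2)*11^2 * 29^( - 1) * 71^1 = - 25773/22736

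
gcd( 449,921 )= 1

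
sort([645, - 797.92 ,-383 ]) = [-797.92,-383,645]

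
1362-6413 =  - 5051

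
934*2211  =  2065074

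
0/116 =0 = 0.00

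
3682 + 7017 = 10699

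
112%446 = 112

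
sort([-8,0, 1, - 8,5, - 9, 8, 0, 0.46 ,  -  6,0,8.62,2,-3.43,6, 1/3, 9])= [-9, - 8, - 8, - 6,-3.43,0,0, 0,  1/3  ,  0.46, 1, 2,5 , 6, 8 , 8.62,  9]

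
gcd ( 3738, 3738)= 3738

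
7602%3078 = 1446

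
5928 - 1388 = 4540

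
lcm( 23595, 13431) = 873015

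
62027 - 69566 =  - 7539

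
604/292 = 2+5/73 = 2.07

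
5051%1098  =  659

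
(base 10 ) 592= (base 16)250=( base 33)HV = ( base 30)jm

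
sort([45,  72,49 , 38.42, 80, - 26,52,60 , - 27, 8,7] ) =[ - 27,-26,7,8,38.42,45, 49,52, 60,72 , 80] 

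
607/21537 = 607/21537 = 0.03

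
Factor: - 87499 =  - 17^1*5147^1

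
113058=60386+52672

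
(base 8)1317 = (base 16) 2CF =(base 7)2045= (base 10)719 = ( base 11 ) 5a4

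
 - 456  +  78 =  - 378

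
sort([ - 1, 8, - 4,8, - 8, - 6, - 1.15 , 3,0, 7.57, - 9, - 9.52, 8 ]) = [ - 9.52, - 9, - 8, - 6, - 4, - 1.15, - 1, 0,3, 7.57,8,8,8]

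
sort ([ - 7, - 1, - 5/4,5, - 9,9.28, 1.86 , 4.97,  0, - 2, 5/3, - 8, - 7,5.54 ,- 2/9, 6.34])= [ - 9, - 8,  -  7, - 7, - 2,  -  5/4, - 1,- 2/9,0, 5/3, 1.86, 4.97,  5,5.54, 6.34,9.28] 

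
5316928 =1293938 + 4022990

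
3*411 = 1233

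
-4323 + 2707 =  -1616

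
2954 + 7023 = 9977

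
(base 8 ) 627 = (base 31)D4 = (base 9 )502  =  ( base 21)j8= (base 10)407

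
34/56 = 17/28 = 0.61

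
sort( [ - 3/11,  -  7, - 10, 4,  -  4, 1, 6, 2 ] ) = [ - 10, - 7,-4,-3/11, 1 , 2,4, 6 ] 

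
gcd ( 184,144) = 8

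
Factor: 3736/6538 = 4/7 = 2^2*7^( - 1 ) 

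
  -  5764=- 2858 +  - 2906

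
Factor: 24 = 2^3*3^1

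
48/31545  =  16/10515 = 0.00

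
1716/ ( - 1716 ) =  - 1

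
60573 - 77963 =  - 17390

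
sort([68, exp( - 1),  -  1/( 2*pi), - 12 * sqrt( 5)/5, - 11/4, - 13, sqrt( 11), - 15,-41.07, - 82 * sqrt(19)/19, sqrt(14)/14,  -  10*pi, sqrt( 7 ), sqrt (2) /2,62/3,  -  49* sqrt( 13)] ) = [ - 49*sqrt (13),-41.07,-10*pi , - 82 * sqrt (19)/19, - 15, - 13, - 12*sqrt( 5)/5, - 11/4 ,  -  1/( 2 *pi), sqrt(14) /14,exp ( - 1), sqrt( 2 )/2, sqrt( 7 ),sqrt( 11),62/3, 68 ] 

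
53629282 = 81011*662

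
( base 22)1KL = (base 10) 945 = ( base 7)2520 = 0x3B1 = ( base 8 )1661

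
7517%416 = 29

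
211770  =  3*70590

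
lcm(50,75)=150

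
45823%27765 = 18058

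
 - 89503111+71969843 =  - 17533268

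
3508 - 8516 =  - 5008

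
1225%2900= 1225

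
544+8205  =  8749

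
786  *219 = 172134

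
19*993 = 18867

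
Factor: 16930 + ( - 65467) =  - 3^2*5393^1 = - 48537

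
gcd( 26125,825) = 275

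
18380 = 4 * 4595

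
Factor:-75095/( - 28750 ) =2^( - 1 )*5^( - 3)*653^1 = 653/250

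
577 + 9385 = 9962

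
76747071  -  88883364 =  - 12136293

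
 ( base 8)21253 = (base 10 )8875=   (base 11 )6739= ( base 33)84v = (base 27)C4J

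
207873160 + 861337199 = 1069210359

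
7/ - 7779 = -7/7779 = - 0.00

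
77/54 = 77/54= 1.43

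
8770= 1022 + 7748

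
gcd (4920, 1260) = 60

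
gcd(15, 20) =5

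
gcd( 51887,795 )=53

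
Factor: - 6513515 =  - 5^1*233^1*5591^1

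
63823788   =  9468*6741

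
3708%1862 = 1846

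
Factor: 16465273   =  11^1*311^1*4813^1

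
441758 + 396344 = 838102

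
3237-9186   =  - 5949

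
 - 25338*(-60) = 1520280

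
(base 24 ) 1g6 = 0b1111000110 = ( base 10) 966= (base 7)2550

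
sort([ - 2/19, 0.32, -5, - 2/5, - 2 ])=[ - 5, - 2, - 2/5,-2/19 , 0.32]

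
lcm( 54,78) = 702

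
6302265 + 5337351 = 11639616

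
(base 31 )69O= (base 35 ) 4xe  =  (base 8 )13665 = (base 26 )8pb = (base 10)6069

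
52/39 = 1 + 1/3 = 1.33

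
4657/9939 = 4657/9939 = 0.47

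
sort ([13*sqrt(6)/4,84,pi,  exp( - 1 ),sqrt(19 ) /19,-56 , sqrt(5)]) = [ - 56, sqrt( 19) /19, exp(  -  1 ), sqrt(5 ),  pi, 13 * sqrt(6)/4, 84]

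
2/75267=2/75267= 0.00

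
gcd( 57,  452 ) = 1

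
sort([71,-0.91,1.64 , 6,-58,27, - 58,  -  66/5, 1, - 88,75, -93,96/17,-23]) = [  -  93, - 88, - 58,-58, - 23, - 66/5, - 0.91, 1,1.64,96/17, 6,27,71,75] 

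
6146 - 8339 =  - 2193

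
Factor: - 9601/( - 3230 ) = 2^( - 1)*5^( - 1 )*17^(  -  1)*19^ ( - 1)*9601^1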